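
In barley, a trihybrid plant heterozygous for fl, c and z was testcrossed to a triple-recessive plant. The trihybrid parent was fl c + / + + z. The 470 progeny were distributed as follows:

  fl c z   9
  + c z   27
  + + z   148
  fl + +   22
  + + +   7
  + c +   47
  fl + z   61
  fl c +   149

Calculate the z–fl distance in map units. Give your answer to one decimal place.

26.4 map units

The two rarest classes, fl c z and + + +, are the double crossovers. Comparing them with the parentals, only the z allele has switched, so z is the middle locus and the order is c – z – fl.
Crossovers in the z–fl interval produce the single-crossover classes + c + and fl + z (47 + 61 = 108) plus the double crossovers (16).
RF(z–fl) = (108 + 16) / 470 = 124/470 = 0.2638 → 26.4 map units.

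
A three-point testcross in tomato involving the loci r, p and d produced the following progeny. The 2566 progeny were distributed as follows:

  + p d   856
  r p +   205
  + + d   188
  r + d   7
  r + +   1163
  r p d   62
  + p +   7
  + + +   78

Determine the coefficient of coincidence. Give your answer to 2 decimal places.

0.57

The two most frequent reciprocal classes, r + + and + p d, are the parental types, so the F1 was r + + / + p d.
The two rarest classes, r + d and + p +, are the double crossovers. Comparing them with the parentals, only the d allele has switched, so d is the middle locus and the order is p – d – r.
p–d: (393 + 14)/2566 = 0.1586; d–r: (140 + 14)/2566 = 0.0600.
Expected DCO frequency = 0.1586 × 0.0600 ≈ 0.00952; observed = 14/2566 ≈ 0.00546.
Coefficient of coincidence = 0.00546/0.00952 ≈ 0.57.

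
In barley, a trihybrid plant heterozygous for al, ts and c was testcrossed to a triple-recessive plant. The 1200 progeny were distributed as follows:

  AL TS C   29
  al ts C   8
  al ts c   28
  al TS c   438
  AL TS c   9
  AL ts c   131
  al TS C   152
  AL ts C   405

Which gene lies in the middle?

The two most frequent reciprocal classes, AL ts C and al TS c, are the parental types, so the F1 was AL ts C / al TS c.
The two rarest classes, al ts C and AL TS c, are the double crossovers. Comparing them with the parentals, only the al allele has switched, so al is the middle locus and the order is c – al – ts.

al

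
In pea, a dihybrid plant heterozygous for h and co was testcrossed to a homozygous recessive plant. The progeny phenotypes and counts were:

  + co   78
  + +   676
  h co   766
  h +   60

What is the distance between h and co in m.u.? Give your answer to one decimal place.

The two most frequent classes, + + (676) and h co (766), are the parental types, so the F1 was + + / h co.
The recombinant classes are + co and h +: 78 + 60 = 138.
Recombination frequency = 138/1580 = 0.0873 ≈ 8.7%, i.e. 8.7 m.u.

8.7 m.u.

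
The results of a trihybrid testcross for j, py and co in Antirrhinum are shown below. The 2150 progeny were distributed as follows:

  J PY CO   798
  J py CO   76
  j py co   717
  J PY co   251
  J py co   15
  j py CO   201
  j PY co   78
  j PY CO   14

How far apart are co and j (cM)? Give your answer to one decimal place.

22.4 cM

The two most frequent reciprocal classes, J PY CO and j py co, are the parental types, so the F1 was J PY CO / j py co.
The two rarest classes, j PY CO and J py co, are the double crossovers. Comparing them with the parentals, only the j allele has switched, so j is the middle locus and the order is co – j – py.
Crossovers in the co–j interval produce the single-crossover classes J PY co and j py CO (251 + 201 = 452) plus the double crossovers (29).
RF(co–j) = (452 + 29) / 2150 = 481/2150 = 0.2237 → 22.4 cM.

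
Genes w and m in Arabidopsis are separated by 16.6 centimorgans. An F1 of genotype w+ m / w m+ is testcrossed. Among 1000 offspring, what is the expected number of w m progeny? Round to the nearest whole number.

A map distance of 16.6 centimorgans corresponds to a recombination frequency of 0.166.
The F1 is w+ m / w m+, so w m is a recombinant gamete class with expected frequency r/2 = 0.166/2 = 0.0830.
Expected number = 0.0830 × 1000 = 83.00 ≈ 83.

83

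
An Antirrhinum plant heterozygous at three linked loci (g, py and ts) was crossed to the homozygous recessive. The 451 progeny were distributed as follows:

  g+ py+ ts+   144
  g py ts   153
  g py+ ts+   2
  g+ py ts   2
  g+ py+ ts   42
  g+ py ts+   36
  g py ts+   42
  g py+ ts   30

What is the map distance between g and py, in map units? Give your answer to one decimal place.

15.5 map units

The two most frequent reciprocal classes, g+ py+ ts+ and g py ts, are the parental types, so the F1 was g+ py+ ts+ / g py ts.
The two rarest classes, g py+ ts+ and g+ py ts, are the double crossovers. Comparing them with the parentals, only the g allele has switched, so g is the middle locus and the order is ts – g – py.
Crossovers in the g–py interval produce the single-crossover classes g+ py ts+ and g py+ ts (36 + 30 = 66) plus the double crossovers (4).
RF(g–py) = (66 + 4) / 451 = 70/451 = 0.1552 → 15.5 map units.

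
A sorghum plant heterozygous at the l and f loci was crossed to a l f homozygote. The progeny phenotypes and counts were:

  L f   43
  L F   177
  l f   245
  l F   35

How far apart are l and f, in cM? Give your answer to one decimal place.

The two most frequent classes, L F (177) and l f (245), are the parental types, so the F1 was L F / l f.
The recombinant classes are L f and l F: 43 + 35 = 78.
Recombination frequency = 78/500 = 0.1560 ≈ 15.6%, i.e. 15.6 cM.

15.6 cM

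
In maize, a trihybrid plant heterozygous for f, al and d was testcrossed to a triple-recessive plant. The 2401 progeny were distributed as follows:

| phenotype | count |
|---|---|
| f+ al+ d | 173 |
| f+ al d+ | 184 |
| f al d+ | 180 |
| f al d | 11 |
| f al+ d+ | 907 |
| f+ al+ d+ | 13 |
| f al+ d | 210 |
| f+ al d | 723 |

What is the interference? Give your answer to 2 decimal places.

0.63

The two most frequent reciprocal classes, f+ al d and f al+ d+, are the parental types, so the F1 was f+ al d / f al+ d+.
The two rarest classes, f al d and f+ al+ d+, are the double crossovers. Comparing them with the parentals, only the f allele has switched, so f is the middle locus and the order is d – f – al.
d–f: (394 + 24)/2401 = 0.1741; f–al: (353 + 24)/2401 = 0.1570.
Expected DCO frequency = 0.1741 × 0.1570 ≈ 0.02733; observed = 24/2401 ≈ 0.01000.
Coefficient of coincidence = 0.01000/0.02733 ≈ 0.37; interference = 1 − 0.37 = 0.63.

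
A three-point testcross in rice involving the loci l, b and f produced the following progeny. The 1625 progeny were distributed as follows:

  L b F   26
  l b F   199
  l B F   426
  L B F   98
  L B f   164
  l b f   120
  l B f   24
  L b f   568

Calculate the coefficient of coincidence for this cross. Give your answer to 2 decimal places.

The two most frequent reciprocal classes, L b f and l B F, are the parental types, so the F1 was L b f / l B F.
The two rarest classes, L b F and l B f, are the double crossovers. Comparing them with the parentals, only the f allele has switched, so f is the middle locus and the order is l – f – b.
l–f: (218 + 50)/1625 = 0.1649; f–b: (363 + 50)/1625 = 0.2542.
Expected DCO frequency = 0.1649 × 0.2542 ≈ 0.04192; observed = 50/1625 ≈ 0.03077.
Coefficient of coincidence = 0.03077/0.04192 ≈ 0.73.

0.73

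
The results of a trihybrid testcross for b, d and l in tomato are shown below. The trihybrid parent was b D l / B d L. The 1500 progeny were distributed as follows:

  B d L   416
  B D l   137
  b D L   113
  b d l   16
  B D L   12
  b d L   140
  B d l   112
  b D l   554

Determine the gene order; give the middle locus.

The two rarest classes, b d l and B D L, are the double crossovers. Comparing them with the parentals, only the d allele has switched, so d is the middle locus and the order is l – d – b.

d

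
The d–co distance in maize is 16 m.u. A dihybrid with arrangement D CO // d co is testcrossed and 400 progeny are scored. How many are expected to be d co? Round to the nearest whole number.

168

A map distance of 16 m.u. corresponds to a recombination frequency of 0.160.
The F1 is D CO / d co, so d co is a parental gamete class with expected frequency (1 − r)/2 = 0.840/2 = 0.4200.
Expected number = 0.4200 × 400 = 168.00 ≈ 168.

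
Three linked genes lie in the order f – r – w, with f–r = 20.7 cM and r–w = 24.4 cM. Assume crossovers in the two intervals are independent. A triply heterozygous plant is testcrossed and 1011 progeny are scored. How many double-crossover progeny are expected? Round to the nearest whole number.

Map distances give recombination frequencies of 0.207 and 0.244 for the two intervals.
With no interference, expected double-crossover frequency = 0.207 × 0.244 = 0.05051.
Expected number = 0.05051 × 1011 = 51.06 ≈ 51.

51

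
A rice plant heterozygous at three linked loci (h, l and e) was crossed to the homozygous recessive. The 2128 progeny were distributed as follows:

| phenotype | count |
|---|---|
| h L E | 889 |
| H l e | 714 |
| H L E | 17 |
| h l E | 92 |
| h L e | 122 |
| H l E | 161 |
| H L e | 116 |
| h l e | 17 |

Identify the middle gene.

The two most frequent reciprocal classes, H l e and h L E, are the parental types, so the F1 was H l e / h L E.
The two rarest classes, h l e and H L E, are the double crossovers. Comparing them with the parentals, only the h allele has switched, so h is the middle locus and the order is l – h – e.

h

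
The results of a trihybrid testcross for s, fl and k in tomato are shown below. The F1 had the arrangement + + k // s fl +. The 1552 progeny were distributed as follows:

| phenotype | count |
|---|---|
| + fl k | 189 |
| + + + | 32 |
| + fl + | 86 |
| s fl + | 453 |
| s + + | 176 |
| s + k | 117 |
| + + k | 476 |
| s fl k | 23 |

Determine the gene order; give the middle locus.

k

The two rarest classes, + + + and s fl k, are the double crossovers. Comparing them with the parentals, only the k allele has switched, so k is the middle locus and the order is s – k – fl.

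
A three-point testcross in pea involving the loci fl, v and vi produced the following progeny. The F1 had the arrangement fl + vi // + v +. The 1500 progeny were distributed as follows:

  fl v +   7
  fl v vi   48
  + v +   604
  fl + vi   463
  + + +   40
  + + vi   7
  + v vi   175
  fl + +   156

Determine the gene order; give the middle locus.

The two rarest classes, + + vi and fl v +, are the double crossovers. Comparing them with the parentals, only the fl allele has switched, so fl is the middle locus and the order is v – fl – vi.

fl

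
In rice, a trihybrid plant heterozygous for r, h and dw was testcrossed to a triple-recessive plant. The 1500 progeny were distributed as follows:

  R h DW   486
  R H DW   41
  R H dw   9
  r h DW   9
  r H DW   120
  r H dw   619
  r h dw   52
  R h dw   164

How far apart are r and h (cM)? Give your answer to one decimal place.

The two most frequent reciprocal classes, r H dw and R h DW, are the parental types, so the F1 was r H dw / R h DW.
The two rarest classes, R H dw and r h DW, are the double crossovers. Comparing them with the parentals, only the r allele has switched, so r is the middle locus and the order is dw – r – h.
Crossovers in the r–h interval produce the single-crossover classes r h dw and R H DW (52 + 41 = 93) plus the double crossovers (18).
RF(r–h) = (93 + 18) / 1500 = 111/1500 = 0.0740 → 7.4 cM.

7.4 cM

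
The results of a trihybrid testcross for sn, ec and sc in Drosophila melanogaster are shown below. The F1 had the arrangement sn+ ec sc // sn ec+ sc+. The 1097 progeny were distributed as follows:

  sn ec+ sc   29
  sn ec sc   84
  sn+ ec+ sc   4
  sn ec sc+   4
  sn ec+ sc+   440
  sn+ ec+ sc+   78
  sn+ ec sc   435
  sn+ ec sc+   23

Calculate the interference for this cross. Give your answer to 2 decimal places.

The two rarest classes, sn+ ec+ sc and sn ec sc+, are the double crossovers. Comparing them with the parentals, only the ec allele has switched, so ec is the middle locus and the order is sc – ec – sn.
sc–ec: (52 + 8)/1097 = 0.0547; ec–sn: (162 + 8)/1097 = 0.1550.
Expected DCO frequency = 0.0547 × 0.1550 ≈ 0.00848; observed = 8/1097 ≈ 0.00729.
Coefficient of coincidence = 0.00729/0.00848 ≈ 0.86; interference = 1 − 0.86 = 0.14.

0.14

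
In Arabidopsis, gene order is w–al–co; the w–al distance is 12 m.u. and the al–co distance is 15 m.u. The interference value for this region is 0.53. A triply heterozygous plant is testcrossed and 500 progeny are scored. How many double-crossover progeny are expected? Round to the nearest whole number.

Map distances give recombination frequencies of 0.120 and 0.150 for the two intervals.
With interference 0.53 (so coincidence = 0.47), expected double-crossover frequency = 0.120 × 0.150 × 0.47 = 0.00846.
Expected number = 0.00846 × 500 = 4.23 ≈ 4.

4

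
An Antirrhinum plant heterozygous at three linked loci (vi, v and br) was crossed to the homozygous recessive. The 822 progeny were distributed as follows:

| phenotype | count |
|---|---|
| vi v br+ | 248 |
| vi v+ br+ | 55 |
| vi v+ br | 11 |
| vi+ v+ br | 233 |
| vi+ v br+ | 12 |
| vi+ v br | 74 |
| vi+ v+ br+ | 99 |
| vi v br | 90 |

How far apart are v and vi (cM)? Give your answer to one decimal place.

18.5 cM

The two most frequent reciprocal classes, vi v br+ and vi+ v+ br, are the parental types, so the F1 was vi v br+ / vi+ v+ br.
The two rarest classes, vi+ v br+ and vi v+ br, are the double crossovers. Comparing them with the parentals, only the vi allele has switched, so vi is the middle locus and the order is v – vi – br.
Crossovers in the v–vi interval produce the single-crossover classes vi v+ br+ and vi+ v br (55 + 74 = 129) plus the double crossovers (23).
RF(v–vi) = (129 + 23) / 822 = 152/822 = 0.1849 → 18.5 cM.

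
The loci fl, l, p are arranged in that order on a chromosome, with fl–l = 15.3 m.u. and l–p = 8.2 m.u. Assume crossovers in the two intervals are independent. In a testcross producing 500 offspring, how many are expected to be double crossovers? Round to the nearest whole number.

Map distances give recombination frequencies of 0.153 and 0.082 for the two intervals.
With no interference, expected double-crossover frequency = 0.153 × 0.082 = 0.01255.
Expected number = 0.01255 × 500 = 6.27 ≈ 6.

6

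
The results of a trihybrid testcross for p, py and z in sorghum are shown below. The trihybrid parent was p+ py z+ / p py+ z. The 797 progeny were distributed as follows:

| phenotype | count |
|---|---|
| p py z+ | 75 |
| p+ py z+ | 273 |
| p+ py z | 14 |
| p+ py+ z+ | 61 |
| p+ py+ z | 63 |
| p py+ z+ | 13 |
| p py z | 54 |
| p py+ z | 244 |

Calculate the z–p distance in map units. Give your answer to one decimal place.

20.7 map units

The two rarest classes, p+ py z and p py+ z+, are the double crossovers. Comparing them with the parentals, only the z allele has switched, so z is the middle locus and the order is py – z – p.
Crossovers in the z–p interval produce the single-crossover classes p py z+ and p+ py+ z (75 + 63 = 138) plus the double crossovers (27).
RF(z–p) = (138 + 27) / 797 = 165/797 = 0.2070 → 20.7 map units.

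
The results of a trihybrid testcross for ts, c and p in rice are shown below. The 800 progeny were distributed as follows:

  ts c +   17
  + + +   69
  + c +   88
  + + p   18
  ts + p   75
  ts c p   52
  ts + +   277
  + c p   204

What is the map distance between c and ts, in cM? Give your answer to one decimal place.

19.5 cM

The two most frequent reciprocal classes, ts + + and + c p, are the parental types, so the F1 was ts + + / + c p.
The two rarest classes, ts c + and + + p, are the double crossovers. Comparing them with the parentals, only the c allele has switched, so c is the middle locus and the order is ts – c – p.
Crossovers in the ts–c interval produce the single-crossover classes + + + and ts c p (69 + 52 = 121) plus the double crossovers (35).
RF(ts–c) = (121 + 35) / 800 = 156/800 = 0.1950 → 19.5 cM.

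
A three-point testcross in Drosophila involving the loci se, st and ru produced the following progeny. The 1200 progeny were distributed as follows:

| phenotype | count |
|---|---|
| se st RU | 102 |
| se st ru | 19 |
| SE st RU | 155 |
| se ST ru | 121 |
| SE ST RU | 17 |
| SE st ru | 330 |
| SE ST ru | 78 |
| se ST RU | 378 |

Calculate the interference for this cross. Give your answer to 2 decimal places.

0.36

The two most frequent reciprocal classes, SE st ru and se ST RU, are the parental types, so the F1 was SE st ru / se ST RU.
The two rarest classes, se st ru and SE ST RU, are the double crossovers. Comparing them with the parentals, only the se allele has switched, so se is the middle locus and the order is ru – se – st.
ru–se: (276 + 36)/1200 = 0.2600; se–st: (180 + 36)/1200 = 0.1800.
Expected DCO frequency = 0.2600 × 0.1800 ≈ 0.04680; observed = 36/1200 ≈ 0.03000.
Coefficient of coincidence = 0.03000/0.04680 ≈ 0.64; interference = 1 − 0.64 = 0.36.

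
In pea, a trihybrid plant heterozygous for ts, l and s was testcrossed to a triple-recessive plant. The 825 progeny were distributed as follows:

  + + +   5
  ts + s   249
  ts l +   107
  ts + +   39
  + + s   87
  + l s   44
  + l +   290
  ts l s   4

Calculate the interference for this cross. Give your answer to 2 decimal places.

The two most frequent reciprocal classes, ts + s and + l +, are the parental types, so the F1 was ts + s / + l +.
The two rarest classes, ts l s and + + +, are the double crossovers. Comparing them with the parentals, only the l allele has switched, so l is the middle locus and the order is s – l – ts.
s–l: (83 + 9)/825 = 0.1115; l–ts: (194 + 9)/825 = 0.2461.
Expected DCO frequency = 0.1115 × 0.2461 ≈ 0.02744; observed = 9/825 ≈ 0.01091.
Coefficient of coincidence = 0.01091/0.02744 ≈ 0.40; interference = 1 − 0.40 = 0.60.

0.60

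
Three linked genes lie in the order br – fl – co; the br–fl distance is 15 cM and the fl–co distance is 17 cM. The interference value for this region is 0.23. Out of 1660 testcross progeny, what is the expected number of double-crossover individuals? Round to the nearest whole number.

Map distances give recombination frequencies of 0.150 and 0.170 for the two intervals.
With interference 0.23 (so coincidence = 0.77), expected double-crossover frequency = 0.150 × 0.170 × 0.77 = 0.01964.
Expected number = 0.01964 × 1660 = 32.59 ≈ 33.

33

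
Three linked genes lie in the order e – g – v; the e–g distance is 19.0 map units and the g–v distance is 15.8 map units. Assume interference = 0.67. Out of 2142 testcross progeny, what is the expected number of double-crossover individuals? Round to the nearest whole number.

21

Map distances give recombination frequencies of 0.190 and 0.158 for the two intervals.
With interference 0.67 (so coincidence = 0.33), expected double-crossover frequency = 0.190 × 0.158 × 0.33 = 0.00991.
Expected number = 0.00991 × 2142 = 21.22 ≈ 21.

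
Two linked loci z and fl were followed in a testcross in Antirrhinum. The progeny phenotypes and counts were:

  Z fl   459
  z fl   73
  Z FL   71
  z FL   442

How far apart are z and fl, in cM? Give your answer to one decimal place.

The two most frequent classes, Z fl (459) and z FL (442), are the parental types, so the F1 was Z fl / z FL.
The recombinant classes are Z FL and z fl: 71 + 73 = 144.
Recombination frequency = 144/1045 = 0.1378 ≈ 13.8%, i.e. 13.8 cM.

13.8 cM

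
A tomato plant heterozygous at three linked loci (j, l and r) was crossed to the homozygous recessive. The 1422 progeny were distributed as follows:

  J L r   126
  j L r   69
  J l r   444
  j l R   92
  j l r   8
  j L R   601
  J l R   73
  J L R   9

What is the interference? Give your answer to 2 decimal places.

The two most frequent reciprocal classes, j L R and J l r, are the parental types, so the F1 was j L R / J l r.
The two rarest classes, J L R and j l r, are the double crossovers. Comparing them with the parentals, only the j allele has switched, so j is the middle locus and the order is l – j – r.
l–j: (218 + 17)/1422 = 0.1653; j–r: (142 + 17)/1422 = 0.1118.
Expected DCO frequency = 0.1653 × 0.1118 ≈ 0.01848; observed = 17/1422 ≈ 0.01195.
Coefficient of coincidence = 0.01195/0.01848 ≈ 0.65; interference = 1 − 0.65 = 0.35.

0.35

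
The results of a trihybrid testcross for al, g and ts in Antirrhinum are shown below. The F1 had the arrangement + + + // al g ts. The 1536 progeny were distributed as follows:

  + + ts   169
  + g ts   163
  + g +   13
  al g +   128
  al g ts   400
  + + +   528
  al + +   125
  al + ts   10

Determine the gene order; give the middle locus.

The two rarest classes, + g + and al + ts, are the double crossovers. Comparing them with the parentals, only the g allele has switched, so g is the middle locus and the order is al – g – ts.

g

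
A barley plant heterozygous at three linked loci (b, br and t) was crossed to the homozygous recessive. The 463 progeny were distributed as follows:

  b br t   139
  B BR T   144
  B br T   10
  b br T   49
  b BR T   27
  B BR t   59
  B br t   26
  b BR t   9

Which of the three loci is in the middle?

The two most frequent reciprocal classes, B BR T and b br t, are the parental types, so the F1 was B BR T / b br t.
The two rarest classes, B br T and b BR t, are the double crossovers. Comparing them with the parentals, only the br allele has switched, so br is the middle locus and the order is t – br – b.

br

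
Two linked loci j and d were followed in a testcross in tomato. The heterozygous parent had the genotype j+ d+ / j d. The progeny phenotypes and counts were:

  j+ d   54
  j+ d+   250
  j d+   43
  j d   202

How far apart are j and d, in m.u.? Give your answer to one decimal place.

The recombinant classes are j+ d and j d+: 54 + 43 = 97.
Recombination frequency = 97/549 = 0.1767 ≈ 17.7%, i.e. 17.7 m.u.

17.7 m.u.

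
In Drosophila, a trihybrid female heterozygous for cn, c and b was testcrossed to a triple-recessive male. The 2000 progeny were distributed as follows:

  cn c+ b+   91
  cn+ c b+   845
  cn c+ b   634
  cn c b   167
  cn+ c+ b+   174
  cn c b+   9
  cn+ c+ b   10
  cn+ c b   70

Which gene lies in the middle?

The two most frequent reciprocal classes, cn c+ b and cn+ c b+, are the parental types, so the F1 was cn c+ b / cn+ c b+.
The two rarest classes, cn+ c+ b and cn c b+, are the double crossovers. Comparing them with the parentals, only the cn allele has switched, so cn is the middle locus and the order is c – cn – b.

cn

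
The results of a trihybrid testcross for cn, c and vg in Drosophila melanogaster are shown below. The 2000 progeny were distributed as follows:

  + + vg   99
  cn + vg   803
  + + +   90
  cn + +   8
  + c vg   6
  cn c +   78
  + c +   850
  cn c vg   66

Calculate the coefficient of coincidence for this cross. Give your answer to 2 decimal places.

0.86

The two most frequent reciprocal classes, + c + and cn + vg, are the parental types, so the F1 was + c + / cn + vg.
The two rarest classes, + c vg and cn + +, are the double crossovers. Comparing them with the parentals, only the vg allele has switched, so vg is the middle locus and the order is cn – vg – c.
cn–vg: (177 + 14)/2000 = 0.0955; vg–c: (156 + 14)/2000 = 0.0850.
Expected DCO frequency = 0.0955 × 0.0850 ≈ 0.00812; observed = 14/2000 ≈ 0.00700.
Coefficient of coincidence = 0.00700/0.00812 ≈ 0.86.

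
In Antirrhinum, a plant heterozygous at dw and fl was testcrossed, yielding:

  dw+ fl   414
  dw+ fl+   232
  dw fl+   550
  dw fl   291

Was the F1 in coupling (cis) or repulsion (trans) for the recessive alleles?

trans

The two most frequent classes are dw+ fl (414) and dw fl+ (550); these are the parental (non-recombinant) types.
So the F1 carried dw+ fl on one chromosome and dw fl+ on the other — the recessive alleles are on opposite chromosomes (trans / repulsion).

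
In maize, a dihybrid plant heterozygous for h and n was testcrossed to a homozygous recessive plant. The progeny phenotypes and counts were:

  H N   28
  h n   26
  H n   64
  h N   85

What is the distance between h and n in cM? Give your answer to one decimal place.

26.6 cM

The two most frequent classes, H n (64) and h N (85), are the parental types, so the F1 was H n / h N.
The recombinant classes are H N and h n: 28 + 26 = 54.
Recombination frequency = 54/203 = 0.2660 ≈ 26.6%, i.e. 26.6 cM.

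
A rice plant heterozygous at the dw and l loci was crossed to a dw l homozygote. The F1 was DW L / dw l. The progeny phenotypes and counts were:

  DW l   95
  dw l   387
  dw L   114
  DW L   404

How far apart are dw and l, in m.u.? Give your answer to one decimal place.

20.9 m.u.

The recombinant classes are DW l and dw L: 95 + 114 = 209.
Recombination frequency = 209/1000 = 0.2090 ≈ 20.9%, i.e. 20.9 m.u.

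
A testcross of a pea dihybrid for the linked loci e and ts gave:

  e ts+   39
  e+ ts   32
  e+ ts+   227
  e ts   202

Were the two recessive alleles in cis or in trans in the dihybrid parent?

cis

The two most frequent classes are e+ ts+ (227) and e ts (202); these are the parental (non-recombinant) types.
So the F1 carried e+ ts+ on one chromosome and e ts on the other — the recessive alleles are on the same chromosome (cis / coupling).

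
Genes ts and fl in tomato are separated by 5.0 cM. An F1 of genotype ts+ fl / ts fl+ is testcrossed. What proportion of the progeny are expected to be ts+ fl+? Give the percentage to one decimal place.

2.5%

A map distance of 5.0 cM corresponds to a recombination frequency of 0.050.
The F1 is ts+ fl / ts fl+, so ts+ fl+ is a recombinant gamete class with expected frequency r/2 = 0.050/2 = 0.0250.
That is 0.0250 = 2.5% of the progeny.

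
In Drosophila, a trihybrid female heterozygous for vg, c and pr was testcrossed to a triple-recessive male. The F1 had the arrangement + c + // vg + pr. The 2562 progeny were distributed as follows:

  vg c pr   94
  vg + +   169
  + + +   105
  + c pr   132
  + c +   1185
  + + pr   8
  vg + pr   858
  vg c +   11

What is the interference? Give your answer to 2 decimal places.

The two rarest classes, vg c + and + + pr, are the double crossovers. Comparing them with the parentals, only the vg allele has switched, so vg is the middle locus and the order is pr – vg – c.
pr–vg: (301 + 19)/2562 = 0.1249; vg–c: (199 + 19)/2562 = 0.0851.
Expected DCO frequency = 0.1249 × 0.0851 ≈ 0.01063; observed = 19/2562 ≈ 0.00742.
Coefficient of coincidence = 0.00742/0.01063 ≈ 0.70; interference = 1 − 0.70 = 0.30.

0.30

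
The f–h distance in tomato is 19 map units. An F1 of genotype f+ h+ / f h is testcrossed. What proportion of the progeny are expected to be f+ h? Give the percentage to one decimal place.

A map distance of 19 map units corresponds to a recombination frequency of 0.190.
The F1 is f+ h+ / f h, so f+ h is a recombinant gamete class with expected frequency r/2 = 0.190/2 = 0.0950.
That is 0.0950 = 9.5% of the progeny.

9.5%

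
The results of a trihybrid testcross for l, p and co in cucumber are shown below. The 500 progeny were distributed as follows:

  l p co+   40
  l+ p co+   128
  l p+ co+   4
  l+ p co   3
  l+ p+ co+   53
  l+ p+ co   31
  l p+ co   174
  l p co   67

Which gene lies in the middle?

The two most frequent reciprocal classes, l p+ co and l+ p co+, are the parental types, so the F1 was l p+ co / l+ p co+.
The two rarest classes, l p+ co+ and l+ p co, are the double crossovers. Comparing them with the parentals, only the co allele has switched, so co is the middle locus and the order is l – co – p.

co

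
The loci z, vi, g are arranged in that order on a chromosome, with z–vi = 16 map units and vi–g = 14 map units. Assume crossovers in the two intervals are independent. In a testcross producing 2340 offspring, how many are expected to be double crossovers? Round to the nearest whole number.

Map distances give recombination frequencies of 0.160 and 0.140 for the two intervals.
With no interference, expected double-crossover frequency = 0.160 × 0.140 = 0.02240.
Expected number = 0.02240 × 2340 = 52.42 ≈ 52.

52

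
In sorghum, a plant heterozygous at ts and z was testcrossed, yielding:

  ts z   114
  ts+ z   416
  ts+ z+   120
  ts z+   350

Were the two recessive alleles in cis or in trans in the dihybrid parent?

trans

The two most frequent classes are ts+ z (416) and ts z+ (350); these are the parental (non-recombinant) types.
So the F1 carried ts+ z on one chromosome and ts z+ on the other — the recessive alleles are on opposite chromosomes (trans / repulsion).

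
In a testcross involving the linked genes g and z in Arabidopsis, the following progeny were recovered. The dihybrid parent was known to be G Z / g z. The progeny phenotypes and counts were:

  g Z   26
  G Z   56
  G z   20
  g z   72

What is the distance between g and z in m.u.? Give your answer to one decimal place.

The recombinant classes are G z and g Z: 20 + 26 = 46.
Recombination frequency = 46/174 = 0.2644 ≈ 26.4%, i.e. 26.4 m.u.

26.4 m.u.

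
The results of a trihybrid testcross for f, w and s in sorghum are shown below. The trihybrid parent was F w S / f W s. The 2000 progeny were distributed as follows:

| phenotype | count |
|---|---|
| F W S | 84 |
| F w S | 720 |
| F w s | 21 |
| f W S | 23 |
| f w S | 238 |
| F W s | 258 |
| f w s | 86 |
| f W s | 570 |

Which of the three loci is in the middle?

The two rarest classes, F w s and f W S, are the double crossovers. Comparing them with the parentals, only the s allele has switched, so s is the middle locus and the order is f – s – w.

s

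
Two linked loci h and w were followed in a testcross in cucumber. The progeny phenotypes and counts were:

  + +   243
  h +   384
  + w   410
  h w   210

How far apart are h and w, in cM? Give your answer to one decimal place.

The two most frequent classes, + w (410) and h + (384), are the parental types, so the F1 was + w / h +.
The recombinant classes are + + and h w: 243 + 210 = 453.
Recombination frequency = 453/1247 = 0.3633 ≈ 36.3%, i.e. 36.3 cM.

36.3 cM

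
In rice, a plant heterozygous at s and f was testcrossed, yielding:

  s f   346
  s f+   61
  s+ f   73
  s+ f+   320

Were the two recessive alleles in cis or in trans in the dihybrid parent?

The two most frequent classes are s+ f+ (320) and s f (346); these are the parental (non-recombinant) types.
So the F1 carried s+ f+ on one chromosome and s f on the other — the recessive alleles are on the same chromosome (cis / coupling).

cis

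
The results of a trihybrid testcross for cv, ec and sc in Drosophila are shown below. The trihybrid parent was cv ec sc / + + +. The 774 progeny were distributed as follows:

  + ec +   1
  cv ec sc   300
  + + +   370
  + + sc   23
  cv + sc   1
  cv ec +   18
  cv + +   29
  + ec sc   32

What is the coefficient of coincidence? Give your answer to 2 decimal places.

0.57

The two rarest classes, cv + sc and + ec +, are the double crossovers. Comparing them with the parentals, only the ec allele has switched, so ec is the middle locus and the order is sc – ec – cv.
sc–ec: (41 + 2)/774 = 0.0556; ec–cv: (61 + 2)/774 = 0.0814.
Expected DCO frequency = 0.0556 × 0.0814 ≈ 0.00453; observed = 2/774 ≈ 0.00258.
Coefficient of coincidence = 0.00258/0.00453 ≈ 0.57.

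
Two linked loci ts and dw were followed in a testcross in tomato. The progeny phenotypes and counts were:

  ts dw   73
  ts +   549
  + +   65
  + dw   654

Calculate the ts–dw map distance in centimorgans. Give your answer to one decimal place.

10.3 centimorgans

The two most frequent classes, + dw (654) and ts + (549), are the parental types, so the F1 was + dw / ts +.
The recombinant classes are + + and ts dw: 65 + 73 = 138.
Recombination frequency = 138/1341 = 0.1029 ≈ 10.3%, i.e. 10.3 centimorgans.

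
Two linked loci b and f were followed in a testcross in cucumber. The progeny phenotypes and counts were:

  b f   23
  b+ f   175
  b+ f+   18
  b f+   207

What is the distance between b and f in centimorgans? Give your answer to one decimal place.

The two most frequent classes, b+ f (175) and b f+ (207), are the parental types, so the F1 was b+ f / b f+.
The recombinant classes are b+ f+ and b f: 18 + 23 = 41.
Recombination frequency = 41/423 = 0.0969 ≈ 9.7%, i.e. 9.7 centimorgans.

9.7 centimorgans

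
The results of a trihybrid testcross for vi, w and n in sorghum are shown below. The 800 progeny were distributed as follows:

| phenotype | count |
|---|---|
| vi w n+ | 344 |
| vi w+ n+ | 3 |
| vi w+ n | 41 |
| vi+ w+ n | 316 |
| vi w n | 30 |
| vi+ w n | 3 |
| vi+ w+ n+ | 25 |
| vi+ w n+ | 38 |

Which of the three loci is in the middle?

w

The two most frequent reciprocal classes, vi w n+ and vi+ w+ n, are the parental types, so the F1 was vi w n+ / vi+ w+ n.
The two rarest classes, vi w+ n+ and vi+ w n, are the double crossovers. Comparing them with the parentals, only the w allele has switched, so w is the middle locus and the order is vi – w – n.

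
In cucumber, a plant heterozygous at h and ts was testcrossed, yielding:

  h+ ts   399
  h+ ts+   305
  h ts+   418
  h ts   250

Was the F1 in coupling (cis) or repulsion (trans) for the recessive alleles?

trans

The two most frequent classes are h+ ts (399) and h ts+ (418); these are the parental (non-recombinant) types.
So the F1 carried h+ ts on one chromosome and h ts+ on the other — the recessive alleles are on opposite chromosomes (trans / repulsion).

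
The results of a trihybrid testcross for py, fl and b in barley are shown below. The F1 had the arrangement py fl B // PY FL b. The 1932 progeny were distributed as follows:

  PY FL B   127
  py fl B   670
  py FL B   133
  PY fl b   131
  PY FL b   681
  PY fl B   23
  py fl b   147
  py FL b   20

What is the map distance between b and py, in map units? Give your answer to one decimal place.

The two rarest classes, PY fl B and py FL b, are the double crossovers. Comparing them with the parentals, only the py allele has switched, so py is the middle locus and the order is b – py – fl.
Crossovers in the b–py interval produce the single-crossover classes py fl b and PY FL B (147 + 127 = 274) plus the double crossovers (43).
RF(b–py) = (274 + 43) / 1932 = 317/1932 = 0.1641 → 16.4 map units.

16.4 map units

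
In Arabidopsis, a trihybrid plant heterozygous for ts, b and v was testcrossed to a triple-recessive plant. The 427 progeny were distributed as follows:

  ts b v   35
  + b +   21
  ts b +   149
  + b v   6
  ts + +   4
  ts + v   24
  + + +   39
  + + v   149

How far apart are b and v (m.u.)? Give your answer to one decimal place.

19.7 m.u.

The two most frequent reciprocal classes, + + v and ts b +, are the parental types, so the F1 was + + v / ts b +.
The two rarest classes, + b v and ts + +, are the double crossovers. Comparing them with the parentals, only the b allele has switched, so b is the middle locus and the order is ts – b – v.
Crossovers in the b–v interval produce the single-crossover classes + + + and ts b v (39 + 35 = 74) plus the double crossovers (10).
RF(b–v) = (74 + 10) / 427 = 84/427 = 0.1967 → 19.7 m.u.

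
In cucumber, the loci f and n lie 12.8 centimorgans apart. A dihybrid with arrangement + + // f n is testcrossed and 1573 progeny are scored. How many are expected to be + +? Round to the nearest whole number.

A map distance of 12.8 centimorgans corresponds to a recombination frequency of 0.128.
The F1 is + + / f n, so + + is a parental gamete class with expected frequency (1 − r)/2 = 0.872/2 = 0.4360.
Expected number = 0.4360 × 1573 = 685.83 ≈ 686.

686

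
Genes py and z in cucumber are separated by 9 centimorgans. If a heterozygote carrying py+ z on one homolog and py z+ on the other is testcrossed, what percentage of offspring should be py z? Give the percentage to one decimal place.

4.5%

A map distance of 9 centimorgans corresponds to a recombination frequency of 0.090.
The F1 is py+ z / py z+, so py z is a recombinant gamete class with expected frequency r/2 = 0.090/2 = 0.0450.
That is 0.0450 = 4.5% of the progeny.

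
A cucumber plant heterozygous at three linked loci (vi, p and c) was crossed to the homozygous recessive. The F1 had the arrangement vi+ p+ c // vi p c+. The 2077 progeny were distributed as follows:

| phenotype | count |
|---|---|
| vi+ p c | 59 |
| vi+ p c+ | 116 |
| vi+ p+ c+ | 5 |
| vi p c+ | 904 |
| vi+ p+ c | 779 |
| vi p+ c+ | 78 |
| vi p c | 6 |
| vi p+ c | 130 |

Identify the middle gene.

c

The two rarest classes, vi+ p+ c+ and vi p c, are the double crossovers. Comparing them with the parentals, only the c allele has switched, so c is the middle locus and the order is vi – c – p.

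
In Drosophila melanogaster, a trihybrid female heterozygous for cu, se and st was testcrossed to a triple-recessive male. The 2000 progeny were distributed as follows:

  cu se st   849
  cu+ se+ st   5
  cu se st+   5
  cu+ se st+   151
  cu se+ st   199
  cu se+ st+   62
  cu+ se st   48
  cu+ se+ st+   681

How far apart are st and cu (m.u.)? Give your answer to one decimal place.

The two most frequent reciprocal classes, cu se st and cu+ se+ st+, are the parental types, so the F1 was cu se st / cu+ se+ st+.
The two rarest classes, cu se st+ and cu+ se+ st, are the double crossovers. Comparing them with the parentals, only the st allele has switched, so st is the middle locus and the order is cu – st – se.
Crossovers in the cu–st interval produce the single-crossover classes cu+ se st and cu se+ st+ (48 + 62 = 110) plus the double crossovers (10).
RF(cu–st) = (110 + 10) / 2000 = 120/2000 = 0.0600 → 6.0 m.u.

6.0 m.u.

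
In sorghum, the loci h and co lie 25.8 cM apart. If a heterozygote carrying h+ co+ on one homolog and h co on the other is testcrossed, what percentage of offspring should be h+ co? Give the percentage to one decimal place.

12.9%

A map distance of 25.8 cM corresponds to a recombination frequency of 0.258.
The F1 is h+ co+ / h co, so h+ co is a recombinant gamete class with expected frequency r/2 = 0.258/2 = 0.1290.
That is 0.1290 = 12.9% of the progeny.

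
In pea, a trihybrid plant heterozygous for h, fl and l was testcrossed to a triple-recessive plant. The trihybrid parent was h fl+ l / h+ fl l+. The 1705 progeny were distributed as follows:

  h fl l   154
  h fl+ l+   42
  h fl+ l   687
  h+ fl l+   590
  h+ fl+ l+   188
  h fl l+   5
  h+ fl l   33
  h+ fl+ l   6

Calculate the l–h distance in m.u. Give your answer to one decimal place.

5.0 m.u.

The two rarest classes, h+ fl+ l and h fl l+, are the double crossovers. Comparing them with the parentals, only the h allele has switched, so h is the middle locus and the order is fl – h – l.
Crossovers in the h–l interval produce the single-crossover classes h fl+ l+ and h+ fl l (42 + 33 = 75) plus the double crossovers (11).
RF(h–l) = (75 + 11) / 1705 = 86/1705 = 0.0504 → 5.0 m.u.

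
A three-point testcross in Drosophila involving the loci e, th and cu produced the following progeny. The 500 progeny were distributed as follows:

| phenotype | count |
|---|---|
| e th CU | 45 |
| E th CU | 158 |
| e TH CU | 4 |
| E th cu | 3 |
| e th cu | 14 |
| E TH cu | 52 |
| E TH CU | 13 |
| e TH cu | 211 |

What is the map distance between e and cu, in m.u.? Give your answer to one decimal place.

20.8 m.u.

The two most frequent reciprocal classes, E th CU and e TH cu, are the parental types, so the F1 was E th CU / e TH cu.
The two rarest classes, E th cu and e TH CU, are the double crossovers. Comparing them with the parentals, only the cu allele has switched, so cu is the middle locus and the order is th – cu – e.
Crossovers in the cu–e interval produce the single-crossover classes e th CU and E TH cu (45 + 52 = 97) plus the double crossovers (7).
RF(cu–e) = (97 + 7) / 500 = 104/500 = 0.2080 → 20.8 m.u.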